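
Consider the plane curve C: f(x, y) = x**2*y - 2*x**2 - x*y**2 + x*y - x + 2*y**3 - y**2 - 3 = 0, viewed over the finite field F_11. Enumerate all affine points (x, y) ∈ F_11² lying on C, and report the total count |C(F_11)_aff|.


Affine F_11-points: {(0, 8), (3, 2), (3, 4), (3, 7), (4, 1), (4, 8), (4, 10), (6, 1), (6, 9), (6, 10), (9, 4), (10, 7)}; count = 12.

For each of the 121 pairs (x, y) ∈ F_11², evaluate f(x, y) mod 11. Record the zeros.
  x = 0: [0↦8, 1↦9, 2↦9, 3↦9, 4↦10, 5↦2, 6↦8, 7↦7, 8↦0, 9↦10, 10↦5]  zeros at y ∈ {8}
  x = 1: [0↦5, 1↦7, 2↦6, 3↦3, 4↦10, 5↦6, 6↦3, 7↦2, 8↦4, 9↦10, 10↦10]  zeros at y ∈ ∅
  x = 2: [0↦9, 1↦3, 2↦3, 3↦10, 4↦3, 5↦5, 6↦6, 7↦7, 8↦9, 9↦2, 10↦9]  zeros at y ∈ ∅
  x = 3: [0↦9, 1↦8, 2↦0, 3↦8, 4↦0, 5↦10, 6↦6, 7↦0, 8↦4, 9↦8, 10↦2]  zeros at y ∈ {2, 4, 7}
  x = 4: [0↦5, 1↦0, 2↦8, 3↦8, 4↦1, 5↦10, 6↦3, 7↦3, 8↦0, 9↦6, 10↦0]  zeros at y ∈ {1, 8, 10}
  x = 5: [0↦8, 1↦1, 2↦5, 3↦10, 4↦6, 5↦5, 6↦8, 7↦5, 8↦8, 9↦7, 10↦3]  zeros at y ∈ ∅
  x = 6: [0↦7, 1↦0, 2↦2, 3↦3, 4↦4, 5↦6, 6↦10, 7↦6, 8↦6, 9↦0, 10↦0]  zeros at y ∈ {1, 9, 10}
  x = 7: [0↦2, 1↦8, 2↦10, 3↦9, 4↦6, 5↦2, 6↦9, 7↦6, 8↦5, 9↦7, 10↦2]  zeros at y ∈ ∅
  x = 8: [0↦4, 1↦3, 2↦7, 3↦6, 4↦1, 5↦4, 6↦5, 7↦5, 8↦5, 9↦6, 10↦9]  zeros at y ∈ ∅
  x = 9: [0↦2, 1↦7, 2↦4, 3↦5, 4↦0, 5↦1, 6↦9, 7↦3, 8↦6, 9↦8, 10↦10]  zeros at y ∈ {4}
  x = 10: [0↦7, 1↦9, 2↦1, 3↦6, 4↦3, 5↦4, 6↦10, 7↦0, 8↦8, 9↦2, 10↦5]  zeros at y ∈ {7}
Collecting zeros: affine points = {(0, 8), (3, 2), (3, 4), (3, 7), (4, 1), (4, 8), (4, 10), (6, 1), (6, 9), (6, 10), (9, 4), (10, 7)}.
Total count |C(F_11)_aff| = 12.


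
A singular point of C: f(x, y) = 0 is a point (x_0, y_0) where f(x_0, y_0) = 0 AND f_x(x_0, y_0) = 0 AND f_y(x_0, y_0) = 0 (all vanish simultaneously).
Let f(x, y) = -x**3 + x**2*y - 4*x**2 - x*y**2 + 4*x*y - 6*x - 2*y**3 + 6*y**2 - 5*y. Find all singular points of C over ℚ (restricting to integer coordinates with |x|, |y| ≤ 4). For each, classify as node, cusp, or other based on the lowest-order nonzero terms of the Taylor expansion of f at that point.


Singular points: {(-1, 1)}; classification: cusp.

Compute partial derivatives:
  f_x = -3*x**2 + 2*x*y - 8*x - y**2 + 4*y - 6.
  f_y = x**2 - 2*x*y + 4*x - 6*y**2 + 12*y - 5.
Scan x_0 ∈ {−4, ..., 4}. For each x_0, f_y(x_0, y) is a polynomial in y; find its integer roots y ∈ {−4, ..., 4}, then test f_x and f at those candidates.
  x = -4: f_y(-4, y) = -6*y**2 + 20*y - 5; no integer root y with |y| ≤ 4.
  x = -3: f_y(-3, y) = -6*y**2 + 18*y - 8; no integer root y with |y| ≤ 4.
  x = -2: f_y(-2, y) = -6*y**2 + 16*y - 9; no integer root y with |y| ≤ 4.
  x = -1: f_y(-1, y) = -6*y**2 + 14*y - 8; vanishes at y ∈ {1}. (-1, 1): f_x = 0, f = 0 — SINGULAR.
  x = 0: f_y(0, y) = -6*y**2 + 12*y - 5; no integer root y with |y| ≤ 4.
  x = 1: f_y(1, y) = -6*y**2 + 10*y; vanishes at y ∈ {0}. (1, 0): f_x = -17 ≠ 0.
  x = 2: f_y(2, y) = -6*y**2 + 8*y + 7; no integer root y with |y| ≤ 4.
  x = 3: f_y(3, y) = -6*y**2 + 6*y + 16; no integer root y with |y| ≤ 4.
  x = 4: f_y(4, y) = -6*y**2 + 4*y + 27; no integer root y with |y| ≤ 4.
Only singular point on the grid: (-1, 1).
Classify: substitute x = -1 + u, y = 1 + v and expand: f = -u**3 + u**2*v - u*v**2 - 2*v**3 + v**2.
No constant or linear terms (consistent with a singular point). Quadratic part: v**2. Cubic part: -u**3 + u**2*v - u*v**2 - 2*v**3.
The quadratic part v**2 is a perfect square, so there is a single (double) tangent line v = 0, i.e. y = 1. Restricting the cubic part to that line (v = 0) leaves -u**3 ≠ 0, so f is not divisible by v and the branch is v² ≈ u**3 to lowest order — this is a cusp.
Classification: cusp.


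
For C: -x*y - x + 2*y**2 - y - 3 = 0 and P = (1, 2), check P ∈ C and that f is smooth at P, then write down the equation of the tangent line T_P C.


Tangent line at P: -3*x + 6*y - 9 = 0.

Step 1: f(1, 2) = 0, so P lies on C.
Step 2: partial derivatives
  f_x(x, y) = -y - 1, f_y(x, y) = -x + 4*y - 1.
  f_x(P) = -3, f_y(P) = 6 (gradient nonzero, so P is smooth).
Step 3: tangent line at P: -3·(x − 1) + 6·(y − 2) = 0.
Expanding: -3*x + 6*y - 9 = 0.


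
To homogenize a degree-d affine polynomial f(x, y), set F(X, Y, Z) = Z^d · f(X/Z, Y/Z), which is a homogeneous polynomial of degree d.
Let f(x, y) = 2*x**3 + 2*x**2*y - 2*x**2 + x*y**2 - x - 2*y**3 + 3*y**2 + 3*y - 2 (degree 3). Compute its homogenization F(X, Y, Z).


F(X, Y, Z) = 2*X**3 + 2*X**2*Y - 2*X**2*Z + X*Y**2 - X*Z**2 - 2*Y**3 + 3*Y**2*Z + 3*Y*Z**2 - 2*Z**3

deg(f) = 3.
Substitute x = X/Z, y = Y/Z into f, then multiply by Z^3.
  monomial 2·x^3·y^0 ↦ 2·X^3·Y^0·Z^0.
  monomial 2·x^2·y^1 ↦ 2·X^2·Y^1·Z^0.
  monomial -2·x^2·y^0 ↦ -2·X^2·Y^0·Z^1.
  monomial 1·x^1·y^2 ↦ 1·X^1·Y^2·Z^0.
  monomial -1·x^1·y^0 ↦ -1·X^1·Y^0·Z^2.
  monomial -2·x^0·y^3 ↦ -2·X^0·Y^3·Z^0.
  monomial 3·x^0·y^2 ↦ 3·X^0·Y^2·Z^1.
  monomial 3·x^0·y^1 ↦ 3·X^0·Y^1·Z^2.
  monomial -2·x^0·y^0 ↦ -2·X^0·Y^0·Z^3.
Collecting: F(X, Y, Z) = 2*X**3 + 2*X**2*Y - 2*X**2*Z + X*Y**2 - X*Z**2 - 2*Y**3 + 3*Y**2*Z + 3*Y*Z**2 - 2*Z**3.


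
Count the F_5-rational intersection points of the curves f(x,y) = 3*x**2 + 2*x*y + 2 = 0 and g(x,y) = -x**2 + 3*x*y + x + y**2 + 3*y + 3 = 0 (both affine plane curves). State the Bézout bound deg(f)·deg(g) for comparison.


Common zeros: {(3, 1)}; count = 1; Bézout bound = 4.

deg(f) = 2, deg(g) = 2, so Bézout bound = 4.
Scan x ∈ F_5. For each x, list the y ∈ F_5 with f(x, y) ≡ 0 and those with g(x, y) ≡ 0 (mod 5); the common zeros in that column are the intersection.
  x = 0: f ≡ 0 at y ∈ ∅; g ≡ 0 at y ∈ ∅; common: ∅.
  x = 1: f ≡ 0 at y ∈ {0}; g ≡ 0 at y ∈ {1, 3}; common: ∅.
  x = 2: f ≡ 0 at y ∈ {4}; g ≡ 0 at y ∈ ∅; common: ∅.
  x = 3: f ≡ 0 at y ∈ {1}; g ≡ 0 at y ∈ {1, 2}; common: {1}.
  x = 4: f ≡ 0 at y ∈ {0}; g ≡ 0 at y ∈ {2, 3}; common: ∅.
Collecting: common zeros = {(3, 1)}, so the count is 1.
Comparison with the Bézout bound: 1 ≤ 4 = deg(f)·deg(g), as expected for curves with no common component (the affine F_5-count falls short of the bound because intersections may lie at infinity, over extension fields, or carry multiplicity).


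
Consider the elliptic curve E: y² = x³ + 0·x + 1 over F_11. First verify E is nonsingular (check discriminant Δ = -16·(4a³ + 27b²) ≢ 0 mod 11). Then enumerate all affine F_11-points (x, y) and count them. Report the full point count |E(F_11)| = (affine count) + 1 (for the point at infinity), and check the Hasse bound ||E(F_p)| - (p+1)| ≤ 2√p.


Affine points = {(0, 1), (0, 10), (2, 3), (2, 8), (5, 4), (5, 7), (7, 5), (7, 6), (9, 2), (9, 9), (10, 0)}; affine count = 11; |E(F_11)| = 12.

Discriminant check: Δ ∝ 4a³ + 27b² = 4·0³ + 27·1² = 4·0 + 27·1 ≡ 5 (mod 11). Nonzero ⇒ E is nonsingular.
For each x ∈ F_11, compute rhs = x³ + 0·x + 1 mod 11, then count y ∈ F_11 with y² ≡ rhs.
  x = 0: rhs = 1, matching y values: 1, 10 (2 points).
  x = 1: rhs = 2, matching y values: none (0 points).
  x = 2: rhs = 9, matching y values: 3, 8 (2 points).
  x = 3: rhs = 6, matching y values: none (0 points).
  x = 4: rhs = 10, matching y values: none (0 points).
  x = 5: rhs = 5, matching y values: 4, 7 (2 points).
  x = 6: rhs = 8, matching y values: none (0 points).
  x = 7: rhs = 3, matching y values: 5, 6 (2 points).
  x = 8: rhs = 7, matching y values: none (0 points).
  x = 9: rhs = 4, matching y values: 2, 9 (2 points).
  x = 10: rhs = 0, matching y values: 0 (1 points).
Total affine count: 11.
Full point count |E(F_11)| = 11 + 1 = 12.
Hasse bound: |12 − (11+1)| = |0| = 0 ≤ 2√11 ≈ 6.6332 ✓.


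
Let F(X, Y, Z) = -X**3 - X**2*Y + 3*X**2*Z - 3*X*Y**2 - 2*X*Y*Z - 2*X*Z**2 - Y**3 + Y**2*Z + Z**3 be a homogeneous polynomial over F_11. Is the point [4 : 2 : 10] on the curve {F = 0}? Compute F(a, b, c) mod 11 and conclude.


F(4,2,10) ≡ 1 (mod 11); P is NOT on the curve.

Evaluate F(4, 2, 10) term-by-term (mod 11).
  -X**3 ↦ -1·64·1·1 = -64
  -X**2*Y ↦ -1·16·2·1 = -32
  3*X**2*Z ↦ 3·16·1·10 = 480
  -3*X*Y**2 ↦ -3·4·4·1 = -48
  -2*X*Y*Z ↦ -2·4·2·10 = -160
  -2*X*Z**2 ↦ -2·4·1·100 = -800
  -Y**3 ↦ -1·1·8·1 = -8
  Y**2*Z ↦ 1·1·4·10 = 40
  Z**3 ↦ 1·1·1·1000 = 1000
Sum: F(4, 2, 10) = (-64) + (-32) + (480) + (-48) + (-160) + (-800) + (-8) + (40) + (1000) = 408.
Reducing mod 11: 408 ≡ 1 (mod 11).
Since F(a, b, c) ≡ 1 ≠ 0 (mod 11), P does NOT lie on the curve.


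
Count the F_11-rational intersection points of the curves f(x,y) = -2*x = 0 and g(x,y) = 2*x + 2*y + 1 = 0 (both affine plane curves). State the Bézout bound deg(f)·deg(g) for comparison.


Common zeros: {(0, 5)}; count = 1; Bézout bound = 1.

deg(f) = 1, deg(g) = 1, so Bézout bound = 1.
Scan x ∈ F_11. For each x, list the y ∈ F_11 with f(x, y) ≡ 0 and those with g(x, y) ≡ 0 (mod 11); the common zeros in that column are the intersection.
  x = 0: f ≡ 0 at y ∈ {0, 1, 2, 3, 4, 5, 6, 7, 8, 9, 10}; g ≡ 0 at y ∈ {5}; common: {5}.
  x = 1: f ≡ 0 at y ∈ ∅; g ≡ 0 at y ∈ {4}; common: ∅.
  x = 2: f ≡ 0 at y ∈ ∅; g ≡ 0 at y ∈ {3}; common: ∅.
  x = 3: f ≡ 0 at y ∈ ∅; g ≡ 0 at y ∈ {2}; common: ∅.
  x = 4: f ≡ 0 at y ∈ ∅; g ≡ 0 at y ∈ {1}; common: ∅.
  x = 5: f ≡ 0 at y ∈ ∅; g ≡ 0 at y ∈ {0}; common: ∅.
  x = 6: f ≡ 0 at y ∈ ∅; g ≡ 0 at y ∈ {10}; common: ∅.
  x = 7: f ≡ 0 at y ∈ ∅; g ≡ 0 at y ∈ {9}; common: ∅.
  x = 8: f ≡ 0 at y ∈ ∅; g ≡ 0 at y ∈ {8}; common: ∅.
  x = 9: f ≡ 0 at y ∈ ∅; g ≡ 0 at y ∈ {7}; common: ∅.
  x = 10: f ≡ 0 at y ∈ ∅; g ≡ 0 at y ∈ {6}; common: ∅.
Collecting: common zeros = {(0, 5)}, so the count is 1.
Comparison with the Bézout bound: 1 ≤ 1 = deg(f)·deg(g), as expected for curves with no common component (the bound is attained).


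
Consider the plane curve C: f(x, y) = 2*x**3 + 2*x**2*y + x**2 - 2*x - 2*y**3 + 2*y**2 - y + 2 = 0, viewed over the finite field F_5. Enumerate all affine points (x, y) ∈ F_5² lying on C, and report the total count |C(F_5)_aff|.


Affine F_5-points: {(1, 3), (2, 1), (2, 4), (3, 2), (4, 3)}; count = 5.

For each of the 25 pairs (x, y) ∈ F_5², evaluate f(x, y) mod 5. Record the zeros.
  x = 0: [0↦2, 1↦1, 2↦2, 3↦3, 4↦2]  zeros at y ∈ ∅
  x = 1: [0↦3, 1↦4, 2↦2, 3↦0, 4↦1]  zeros at y ∈ {3}
  x = 2: [0↦3, 1↦0, 2↦4, 3↦3, 4↦0]  zeros at y ∈ {1, 4}
  x = 3: [0↦4, 1↦1, 2↦0, 3↦4, 4↦1]  zeros at y ∈ {2}
  x = 4: [0↦3, 1↦4, 2↦2, 3↦0, 4↦1]  zeros at y ∈ {3}
Collecting zeros: affine points = {(1, 3), (2, 1), (2, 4), (3, 2), (4, 3)}.
Total count |C(F_5)_aff| = 5.


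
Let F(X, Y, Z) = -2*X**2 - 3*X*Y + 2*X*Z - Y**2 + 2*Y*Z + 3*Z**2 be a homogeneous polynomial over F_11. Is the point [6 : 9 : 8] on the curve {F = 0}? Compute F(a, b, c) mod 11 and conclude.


F(6,9,8) ≡ 7 (mod 11); P is NOT on the curve.

Evaluate F(6, 9, 8) term-by-term (mod 11).
  -2*X**2 ↦ -2·36·1·1 = -72
  -3*X*Y ↦ -3·6·9·1 = -162
  2*X*Z ↦ 2·6·1·8 = 96
  -Y**2 ↦ -1·1·81·1 = -81
  2*Y*Z ↦ 2·1·9·8 = 144
  3*Z**2 ↦ 3·1·1·64 = 192
Sum: F(6, 9, 8) = (-72) + (-162) + (96) + (-81) + (144) + (192) = 117.
Reducing mod 11: 117 ≡ 7 (mod 11).
Since F(a, b, c) ≡ 7 ≠ 0 (mod 11), P does NOT lie on the curve.


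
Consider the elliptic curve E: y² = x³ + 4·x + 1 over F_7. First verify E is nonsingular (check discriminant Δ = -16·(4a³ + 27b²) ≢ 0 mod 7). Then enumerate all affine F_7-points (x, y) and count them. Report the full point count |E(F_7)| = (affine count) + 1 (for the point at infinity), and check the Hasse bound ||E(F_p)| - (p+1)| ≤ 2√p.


Affine points = {(0, 1), (0, 6), (4, 2), (4, 5)}; affine count = 4; |E(F_7)| = 5.

Discriminant check: Δ ∝ 4a³ + 27b² = 4·4³ + 27·1² = 4·64 + 27·1 ≡ 3 (mod 7). Nonzero ⇒ E is nonsingular.
For each x ∈ F_7, compute rhs = x³ + 4·x + 1 mod 7, then count y ∈ F_7 with y² ≡ rhs.
  x = 0: rhs = 1, matching y values: 1, 6 (2 points).
  x = 1: rhs = 6, matching y values: none (0 points).
  x = 2: rhs = 3, matching y values: none (0 points).
  x = 3: rhs = 5, matching y values: none (0 points).
  x = 4: rhs = 4, matching y values: 2, 5 (2 points).
  x = 5: rhs = 6, matching y values: none (0 points).
  x = 6: rhs = 3, matching y values: none (0 points).
Total affine count: 4.
Full point count |E(F_7)| = 4 + 1 = 5.
Hasse bound: |5 − (7+1)| = |-3| = 3 ≤ 2√7 ≈ 5.2915 ✓.


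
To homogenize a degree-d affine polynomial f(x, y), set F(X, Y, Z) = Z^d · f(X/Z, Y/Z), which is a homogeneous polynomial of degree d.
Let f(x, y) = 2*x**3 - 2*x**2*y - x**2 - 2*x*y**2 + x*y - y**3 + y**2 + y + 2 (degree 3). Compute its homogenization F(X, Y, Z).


F(X, Y, Z) = 2*X**3 - 2*X**2*Y - X**2*Z - 2*X*Y**2 + X*Y*Z - Y**3 + Y**2*Z + Y*Z**2 + 2*Z**3

deg(f) = 3.
Substitute x = X/Z, y = Y/Z into f, then multiply by Z^3.
  monomial 2·x^3·y^0 ↦ 2·X^3·Y^0·Z^0.
  monomial -2·x^2·y^1 ↦ -2·X^2·Y^1·Z^0.
  monomial -1·x^2·y^0 ↦ -1·X^2·Y^0·Z^1.
  monomial -2·x^1·y^2 ↦ -2·X^1·Y^2·Z^0.
  monomial 1·x^1·y^1 ↦ 1·X^1·Y^1·Z^1.
  monomial -1·x^0·y^3 ↦ -1·X^0·Y^3·Z^0.
  monomial 1·x^0·y^2 ↦ 1·X^0·Y^2·Z^1.
  monomial 1·x^0·y^1 ↦ 1·X^0·Y^1·Z^2.
  monomial 2·x^0·y^0 ↦ 2·X^0·Y^0·Z^3.
Collecting: F(X, Y, Z) = 2*X**3 - 2*X**2*Y - X**2*Z - 2*X*Y**2 + X*Y*Z - Y**3 + Y**2*Z + Y*Z**2 + 2*Z**3.


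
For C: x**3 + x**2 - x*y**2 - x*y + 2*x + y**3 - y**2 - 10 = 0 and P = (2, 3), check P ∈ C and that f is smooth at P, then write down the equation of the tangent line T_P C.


Tangent line at P: 6*x + 7*y - 33 = 0.

Step 1: f(2, 3) = 0, so P lies on C.
Step 2: partial derivatives
  f_x(x, y) = 3*x**2 + 2*x - y**2 - y + 2, f_y(x, y) = -2*x*y - x + 3*y**2 - 2*y.
  f_x(P) = 6, f_y(P) = 7 (gradient nonzero, so P is smooth).
Step 3: tangent line at P: 6·(x − 2) + 7·(y − 3) = 0.
Expanding: 6*x + 7*y - 33 = 0.


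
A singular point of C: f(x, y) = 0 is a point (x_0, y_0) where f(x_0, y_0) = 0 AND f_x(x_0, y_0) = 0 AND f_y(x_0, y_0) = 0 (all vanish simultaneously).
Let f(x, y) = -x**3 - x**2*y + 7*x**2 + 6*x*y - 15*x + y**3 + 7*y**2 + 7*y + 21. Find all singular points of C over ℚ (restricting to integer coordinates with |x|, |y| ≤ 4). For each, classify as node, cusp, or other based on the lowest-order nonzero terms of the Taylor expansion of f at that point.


Singular points: {(3, -2)}; classification: cusp.

Compute partial derivatives:
  f_x = -3*x**2 - 2*x*y + 14*x + 6*y - 15.
  f_y = -x**2 + 6*x + 3*y**2 + 14*y + 7.
Scan x_0 ∈ {−4, ..., 4}. For each x_0, f_y(x_0, y) is a polynomial in y; find its integer roots y ∈ {−4, ..., 4}, then test f_x and f at those candidates.
  x = -4: f_y(-4, y) = 3*y**2 + 14*y - 33; no integer root y with |y| ≤ 4.
  x = -3: f_y(-3, y) = 3*y**2 + 14*y - 20; no integer root y with |y| ≤ 4.
  x = -2: f_y(-2, y) = 3*y**2 + 14*y - 9; no integer root y with |y| ≤ 4.
  x = -1: f_y(-1, y) = 3*y**2 + 14*y; vanishes at y ∈ {0}. (-1, 0): f_x = -32 ≠ 0.
  x = 0: f_y(0, y) = 3*y**2 + 14*y + 7; no integer root y with |y| ≤ 4.
  x = 1: f_y(1, y) = 3*y**2 + 14*y + 12; no integer root y with |y| ≤ 4.
  x = 2: f_y(2, y) = 3*y**2 + 14*y + 15; vanishes at y ∈ {-3}. (2, -3): f_x = -5 ≠ 0.
  x = 3: f_y(3, y) = 3*y**2 + 14*y + 16; vanishes at y ∈ {-2}. (3, -2): f_x = 0, f = 0 — SINGULAR.
  x = 4: f_y(4, y) = 3*y**2 + 14*y + 15; vanishes at y ∈ {-3}. (4, -3): f_x = -1 ≠ 0.
Only singular point on the grid: (3, -2).
Classify: substitute x = 3 + u, y = -2 + v and expand: f = -u**3 - u**2*v + v**3 + v**2.
No constant or linear terms (consistent with a singular point). Quadratic part: v**2. Cubic part: -u**3 - u**2*v + v**3.
The quadratic part v**2 is a perfect square, so there is a single (double) tangent line v = 0, i.e. y = -2. Restricting the cubic part to that line (v = 0) leaves -u**3 ≠ 0, so f is not divisible by v and the branch is v² ≈ u**3 to lowest order — this is a cusp.
Classification: cusp.


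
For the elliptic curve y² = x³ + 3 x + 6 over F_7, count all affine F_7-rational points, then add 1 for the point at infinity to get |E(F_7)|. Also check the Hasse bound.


Affine points = {(3, 0), (6, 3), (6, 4)}; affine count = 3; |E(F_7)| = 4.

Discriminant check: Δ ∝ 4a³ + 27b² = 4·3³ + 27·6² = 4·27 + 27·36 ≡ 2 (mod 7). Nonzero ⇒ E is nonsingular.
For each x ∈ F_7, compute rhs = x³ + 3·x + 6 mod 7, then count y ∈ F_7 with y² ≡ rhs.
  x = 0: rhs = 6, matching y values: none (0 points).
  x = 1: rhs = 3, matching y values: none (0 points).
  x = 2: rhs = 6, matching y values: none (0 points).
  x = 3: rhs = 0, matching y values: 0 (1 points).
  x = 4: rhs = 5, matching y values: none (0 points).
  x = 5: rhs = 6, matching y values: none (0 points).
  x = 6: rhs = 2, matching y values: 3, 4 (2 points).
Total affine count: 3.
Full point count |E(F_7)| = 3 + 1 = 4.
Hasse bound: |4 − (7+1)| = |-4| = 4 ≤ 2√7 ≈ 5.2915 ✓.


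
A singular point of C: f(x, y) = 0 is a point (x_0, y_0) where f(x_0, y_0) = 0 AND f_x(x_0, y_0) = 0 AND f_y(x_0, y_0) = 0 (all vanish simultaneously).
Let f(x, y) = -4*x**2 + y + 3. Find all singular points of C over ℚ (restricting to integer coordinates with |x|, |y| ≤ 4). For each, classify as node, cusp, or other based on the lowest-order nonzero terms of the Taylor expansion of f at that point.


No singular points in the scanned grid; C is smooth there.

Compute partial derivatives:
  f_x = -8*x.
  f_y = 1.
f_y = 1 is a nonzero constant, so f_y never vanishes: no point (x, y) can satisfy f = f_x = f_y = 0. In particular no (x, y) ∈ {−4, ..., 4}² is singular; the curve is smooth.


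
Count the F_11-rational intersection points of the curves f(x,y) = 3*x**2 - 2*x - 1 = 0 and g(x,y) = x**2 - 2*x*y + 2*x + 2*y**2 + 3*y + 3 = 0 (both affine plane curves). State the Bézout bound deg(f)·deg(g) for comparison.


Common zeros: {(7, 0)}; count = 1; Bézout bound = 4.

deg(f) = 2, deg(g) = 2, so Bézout bound = 4.
Scan x ∈ F_11. For each x, list the y ∈ F_11 with f(x, y) ≡ 0 and those with g(x, y) ≡ 0 (mod 11); the common zeros in that column are the intersection.
  x = 0: f ≡ 0 at y ∈ ∅; g ≡ 0 at y ∈ ∅; common: ∅.
  x = 1: f ≡ 0 at y ∈ {0, 1, 2, 3, 4, 5, 6, 7, 8, 9, 10}; g ≡ 0 at y ∈ ∅; common: ∅.
  x = 2: f ≡ 0 at y ∈ ∅; g ≡ 0 at y ∈ {0, 6}; common: ∅.
  x = 3: f ≡ 0 at y ∈ ∅; g ≡ 0 at y ∈ ∅; common: ∅.
  x = 4: f ≡ 0 at y ∈ ∅; g ≡ 0 at y ∈ ∅; common: ∅.
  x = 5: f ≡ 0 at y ∈ ∅; g ≡ 0 at y ∈ {1, 8}; common: ∅.
  x = 6: f ≡ 0 at y ∈ ∅; g ≡ 0 at y ∈ {1, 9}; common: ∅.
  x = 7: f ≡ 0 at y ∈ {0, 1, 2, 3, 4, 5, 6, 7, 8, 9, 10}; g ≡ 0 at y ∈ {0}; common: {0}.
  x = 8: f ≡ 0 at y ∈ ∅; g ≡ 0 at y ∈ {6}; common: ∅.
  x = 9: f ≡ 0 at y ∈ ∅; g ≡ 0 at y ∈ {5, 8}; common: ∅.
  x = 10: f ≡ 0 at y ∈ ∅; g ≡ 0 at y ∈ {5, 9}; common: ∅.
Collecting: common zeros = {(7, 0)}, so the count is 1.
Comparison with the Bézout bound: 1 ≤ 4 = deg(f)·deg(g), as expected for curves with no common component (the affine F_11-count falls short of the bound because intersections may lie at infinity, over extension fields, or carry multiplicity).


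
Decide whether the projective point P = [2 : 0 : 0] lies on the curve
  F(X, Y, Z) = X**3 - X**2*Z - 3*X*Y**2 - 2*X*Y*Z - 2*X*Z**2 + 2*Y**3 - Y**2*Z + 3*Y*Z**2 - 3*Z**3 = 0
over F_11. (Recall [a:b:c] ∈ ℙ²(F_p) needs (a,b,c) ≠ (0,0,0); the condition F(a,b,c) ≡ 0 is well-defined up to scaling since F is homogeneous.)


F(2,0,0) ≡ 8 (mod 11); P is NOT on the curve.

Evaluate F(2, 0, 0) term-by-term (mod 11).
  X**3 ↦ 1·8·1·1 = 8
  -X**2*Z ↦ -1·4·1·0 = 0
  -3*X*Y**2 ↦ -3·2·0·1 = 0
  -2*X*Y*Z ↦ -2·2·0·0 = 0
  -2*X*Z**2 ↦ -2·2·1·0 = 0
  2*Y**3 ↦ 2·1·0·1 = 0
  -Y**2*Z ↦ -1·1·0·0 = 0
  3*Y*Z**2 ↦ 3·1·0·0 = 0
  -3*Z**3 ↦ -3·1·1·0 = 0
Sum: F(2, 0, 0) = (8) + (0) + (0) + (0) + (0) + (0) + (0) + (0) + (0) = 8.
Reducing mod 11: 8 ≡ 8 (mod 11).
Since F(a, b, c) ≡ 8 ≠ 0 (mod 11), P does NOT lie on the curve.


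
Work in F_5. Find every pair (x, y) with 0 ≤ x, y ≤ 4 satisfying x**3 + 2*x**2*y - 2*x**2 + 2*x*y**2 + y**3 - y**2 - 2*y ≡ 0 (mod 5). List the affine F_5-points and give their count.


Affine F_5-points: {(0, 0), (0, 2), (0, 4), (1, 3), (2, 0), (2, 1), (4, 1)}; count = 7.

For each of the 25 pairs (x, y) ∈ F_5², evaluate f(x, y) mod 5. Record the zeros.
  x = 0: [0↦0, 1↦3, 2↦0, 3↦2, 4↦0]  zeros at y ∈ {0, 2, 4}
  x = 1: [0↦4, 1↦1, 2↦1, 3↦0, 4↦4]  zeros at y ∈ {3}
  x = 2: [0↦0, 1↦0, 2↦2, 3↦2, 4↦1]  zeros at y ∈ {0, 1}
  x = 3: [0↦4, 1↦1, 2↦4, 3↦4, 4↦2]  zeros at y ∈ ∅
  x = 4: [0↦2, 1↦0, 2↦3, 3↦2, 4↦3]  zeros at y ∈ {1}
Collecting zeros: affine points = {(0, 0), (0, 2), (0, 4), (1, 3), (2, 0), (2, 1), (4, 1)}.
Total count |C(F_5)_aff| = 7.


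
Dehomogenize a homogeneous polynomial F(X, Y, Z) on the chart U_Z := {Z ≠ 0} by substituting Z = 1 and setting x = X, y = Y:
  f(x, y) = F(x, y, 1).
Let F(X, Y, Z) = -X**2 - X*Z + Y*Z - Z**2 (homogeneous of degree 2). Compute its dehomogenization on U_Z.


f(x, y) = -x**2 - x + y - 1

On U_Z we set Z = 1. Each monomial c·X^i·Y^j·Z^k in F becomes c·x^i·y^j·1^k = c·x^i·y^j.
Substituting Z = 1: F(X, Y, 1) = -x**2 - x + y - 1.
Note: deg(f) ≤ deg(F) = 2; strict inequality happens when F is divisible by Z (lost terms).


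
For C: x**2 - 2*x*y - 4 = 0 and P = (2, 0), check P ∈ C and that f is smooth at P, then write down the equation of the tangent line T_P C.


Tangent line at P: 4*x - 4*y - 8 = 0.

Step 1: f(2, 0) = 0, so P lies on C.
Step 2: partial derivatives
  f_x(x, y) = 2*x - 2*y, f_y(x, y) = -2*x.
  f_x(P) = 4, f_y(P) = -4 (gradient nonzero, so P is smooth).
Step 3: tangent line at P: 4·(x − 2) + -4·(y − 0) = 0.
Expanding: 4*x - 4*y - 8 = 0.


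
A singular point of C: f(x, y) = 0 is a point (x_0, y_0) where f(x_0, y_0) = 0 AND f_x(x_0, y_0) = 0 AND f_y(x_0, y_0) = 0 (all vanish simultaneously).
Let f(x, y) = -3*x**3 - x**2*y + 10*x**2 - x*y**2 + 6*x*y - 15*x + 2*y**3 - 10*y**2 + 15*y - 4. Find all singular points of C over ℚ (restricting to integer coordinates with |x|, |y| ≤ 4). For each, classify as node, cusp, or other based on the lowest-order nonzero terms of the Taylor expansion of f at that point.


Singular points: {(1, 2)}; classification: node.

Compute partial derivatives:
  f_x = -9*x**2 - 2*x*y + 20*x - y**2 + 6*y - 15.
  f_y = -x**2 - 2*x*y + 6*x + 6*y**2 - 20*y + 15.
Scan x_0 ∈ {−4, ..., 4}. For each x_0, f_y(x_0, y) is a polynomial in y; find its integer roots y ∈ {−4, ..., 4}, then test f_x and f at those candidates.
  x = -4: f_y(-4, y) = 6*y**2 - 12*y - 25; no integer root y with |y| ≤ 4.
  x = -3: f_y(-3, y) = 6*y**2 - 14*y - 12; vanishes at y ∈ {3}. (-3, 3): f_x = -129 ≠ 0.
  x = -2: f_y(-2, y) = 6*y**2 - 16*y - 1; no integer root y with |y| ≤ 4.
  x = -1: f_y(-1, y) = 6*y**2 - 18*y + 8; no integer root y with |y| ≤ 4.
  x = 0: f_y(0, y) = 6*y**2 - 20*y + 15; no integer root y with |y| ≤ 4.
  x = 1: f_y(1, y) = 6*y**2 - 22*y + 20; vanishes at y ∈ {2}. (1, 2): f_x = 0, f = 0 — SINGULAR.
  x = 2: f_y(2, y) = 6*y**2 - 24*y + 23; no integer root y with |y| ≤ 4.
  x = 3: f_y(3, y) = 6*y**2 - 26*y + 24; vanishes at y ∈ {3}. (3, 3): f_x = -45 ≠ 0.
  x = 4: f_y(4, y) = 6*y**2 - 28*y + 23; no integer root y with |y| ≤ 4.
Only singular point on the grid: (1, 2).
Classify: substitute x = 1 + u, y = 2 + v and expand: f = -3*u**3 - u**2*v - u**2 - u*v**2 + 2*v**3 + v**2.
No constant or linear terms (consistent with a singular point). Quadratic part: -u**2 + v**2. Cubic part: -3*u**3 - u**2*v - u*v**2 + 2*v**3.
The quadratic part v**2 - u**2 = (v − u)(v + u) splits into two distinct linear factors, so there are two distinct tangent lines y − 2 = ±(x − 1) — this is a node (ordinary double point).
Classification: node.


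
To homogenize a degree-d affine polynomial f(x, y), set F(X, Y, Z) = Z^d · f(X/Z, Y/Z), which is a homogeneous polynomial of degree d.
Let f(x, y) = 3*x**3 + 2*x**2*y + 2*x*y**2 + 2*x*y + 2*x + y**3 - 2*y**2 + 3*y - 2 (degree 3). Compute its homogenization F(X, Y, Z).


F(X, Y, Z) = 3*X**3 + 2*X**2*Y + 2*X*Y**2 + 2*X*Y*Z + 2*X*Z**2 + Y**3 - 2*Y**2*Z + 3*Y*Z**2 - 2*Z**3

deg(f) = 3.
Substitute x = X/Z, y = Y/Z into f, then multiply by Z^3.
  monomial 3·x^3·y^0 ↦ 3·X^3·Y^0·Z^0.
  monomial 2·x^2·y^1 ↦ 2·X^2·Y^1·Z^0.
  monomial 2·x^1·y^2 ↦ 2·X^1·Y^2·Z^0.
  monomial 2·x^1·y^1 ↦ 2·X^1·Y^1·Z^1.
  monomial 2·x^1·y^0 ↦ 2·X^1·Y^0·Z^2.
  monomial 1·x^0·y^3 ↦ 1·X^0·Y^3·Z^0.
  monomial -2·x^0·y^2 ↦ -2·X^0·Y^2·Z^1.
  monomial 3·x^0·y^1 ↦ 3·X^0·Y^1·Z^2.
  monomial -2·x^0·y^0 ↦ -2·X^0·Y^0·Z^3.
Collecting: F(X, Y, Z) = 3*X**3 + 2*X**2*Y + 2*X*Y**2 + 2*X*Y*Z + 2*X*Z**2 + Y**3 - 2*Y**2*Z + 3*Y*Z**2 - 2*Z**3.


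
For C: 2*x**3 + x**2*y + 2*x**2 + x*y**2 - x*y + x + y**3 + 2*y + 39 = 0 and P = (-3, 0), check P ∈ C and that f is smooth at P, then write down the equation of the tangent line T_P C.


Tangent line at P: 43*x + 14*y + 129 = 0.

Step 1: f(-3, 0) = 0, so P lies on C.
Step 2: partial derivatives
  f_x(x, y) = 6*x**2 + 2*x*y + 4*x + y**2 - y + 1, f_y(x, y) = x**2 + 2*x*y - x + 3*y**2 + 2.
  f_x(P) = 43, f_y(P) = 14 (gradient nonzero, so P is smooth).
Step 3: tangent line at P: 43·(x − -3) + 14·(y − 0) = 0.
Expanding: 43*x + 14*y + 129 = 0.


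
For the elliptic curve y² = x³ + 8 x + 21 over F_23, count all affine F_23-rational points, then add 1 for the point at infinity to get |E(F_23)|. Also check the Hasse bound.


Affine points = {(3, 7), (3, 16), (4, 5), (4, 18), (5, 5), (5, 18), (6, 3), (6, 20), (7, 11), (7, 12), (14, 5), (14, 18), (16, 6), (16, 17), (20, 4), (20, 19), (22, 9), (22, 14)}; affine count = 18; |E(F_23)| = 19.

Discriminant check: Δ ∝ 4a³ + 27b² = 4·8³ + 27·21² = 4·512 + 27·441 ≡ 17 (mod 23). Nonzero ⇒ E is nonsingular.
For each x ∈ F_23, compute rhs = x³ + 8·x + 21 mod 23, then count y ∈ F_23 with y² ≡ rhs.
  x = 0: rhs = 21, matching y values: none (0 points).
  x = 1: rhs = 7, matching y values: none (0 points).
  x = 2: rhs = 22, matching y values: none (0 points).
  x = 3: rhs = 3, matching y values: 7, 16 (2 points).
  x = 4: rhs = 2, matching y values: 5, 18 (2 points).
  x = 5: rhs = 2, matching y values: 5, 18 (2 points).
  x = 6: rhs = 9, matching y values: 3, 20 (2 points).
  x = 7: rhs = 6, matching y values: 11, 12 (2 points).
  x = 8: rhs = 22, matching y values: none (0 points).
  x = 9: rhs = 17, matching y values: none (0 points).
  x = 10: rhs = 20, matching y values: none (0 points).
  x = 11: rhs = 14, matching y values: none (0 points).
  x = 12: rhs = 5, matching y values: none (0 points).
  x = 13: rhs = 22, matching y values: none (0 points).
  x = 14: rhs = 2, matching y values: 5, 18 (2 points).
  x = 15: rhs = 20, matching y values: none (0 points).
  x = 16: rhs = 13, matching y values: 6, 17 (2 points).
  x = 17: rhs = 10, matching y values: none (0 points).
  x = 18: rhs = 17, matching y values: none (0 points).
  x = 19: rhs = 17, matching y values: none (0 points).
  x = 20: rhs = 16, matching y values: 4, 19 (2 points).
  x = 21: rhs = 20, matching y values: none (0 points).
  x = 22: rhs = 12, matching y values: 9, 14 (2 points).
Total affine count: 18.
Full point count |E(F_23)| = 18 + 1 = 19.
Hasse bound: |19 − (23+1)| = |-5| = 5 ≤ 2√23 ≈ 9.5917 ✓.


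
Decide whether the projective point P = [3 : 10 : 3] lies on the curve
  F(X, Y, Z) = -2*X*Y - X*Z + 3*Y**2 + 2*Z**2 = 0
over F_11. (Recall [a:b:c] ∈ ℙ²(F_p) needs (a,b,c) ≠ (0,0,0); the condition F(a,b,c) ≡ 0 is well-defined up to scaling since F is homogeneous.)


F(3,10,3) ≡ 7 (mod 11); P is NOT on the curve.

Evaluate F(3, 10, 3) term-by-term (mod 11).
  -2*X*Y ↦ -2·3·10·1 = -60
  -X*Z ↦ -1·3·1·3 = -9
  3*Y**2 ↦ 3·1·100·1 = 300
  2*Z**2 ↦ 2·1·1·9 = 18
Sum: F(3, 10, 3) = (-60) + (-9) + (300) + (18) = 249.
Reducing mod 11: 249 ≡ 7 (mod 11).
Since F(a, b, c) ≡ 7 ≠ 0 (mod 11), P does NOT lie on the curve.


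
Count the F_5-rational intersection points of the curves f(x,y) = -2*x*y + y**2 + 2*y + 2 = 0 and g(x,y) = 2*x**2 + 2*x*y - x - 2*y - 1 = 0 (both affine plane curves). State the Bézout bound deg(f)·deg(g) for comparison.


Common zeros: {(0, 2)}; count = 1; Bézout bound = 4.

deg(f) = 2, deg(g) = 2, so Bézout bound = 4.
Scan x ∈ F_5. For each x, list the y ∈ F_5 with f(x, y) ≡ 0 and those with g(x, y) ≡ 0 (mod 5); the common zeros in that column are the intersection.
  x = 0: f ≡ 0 at y ∈ {1, 2}; g ≡ 0 at y ∈ {2}; common: {2}.
  x = 1: f ≡ 0 at y ∈ ∅; g ≡ 0 at y ∈ {0, 1, 2, 3, 4}; common: ∅.
  x = 2: f ≡ 0 at y ∈ {3, 4}; g ≡ 0 at y ∈ {0}; common: ∅.
  x = 3: f ≡ 0 at y ∈ ∅; g ≡ 0 at y ∈ {4}; common: ∅.
  x = 4: f ≡ 0 at y ∈ ∅; g ≡ 0 at y ∈ {3}; common: ∅.
Collecting: common zeros = {(0, 2)}, so the count is 1.
Comparison with the Bézout bound: 1 ≤ 4 = deg(f)·deg(g), as expected for curves with no common component (the affine F_5-count falls short of the bound because intersections may lie at infinity, over extension fields, or carry multiplicity).


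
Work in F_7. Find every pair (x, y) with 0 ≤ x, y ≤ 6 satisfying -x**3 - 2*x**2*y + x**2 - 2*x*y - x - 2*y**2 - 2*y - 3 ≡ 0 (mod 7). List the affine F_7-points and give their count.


Affine F_7-points: {(0, 1), (0, 5), (1, 5), (1, 6), (3, 2), (3, 6), (4, 2), (4, 5), (6, 0), (6, 6)}; count = 10.

For each of the 49 pairs (x, y) ∈ F_7², evaluate f(x, y) mod 7. Record the zeros.
  x = 0: [0↦4, 1↦0, 2↦6, 3↦1, 4↦6, 5↦0, 6↦4]  zeros at y ∈ {1, 5}
  x = 1: [0↦3, 1↦2, 2↦4, 3↦2, 4↦3, 5↦0, 6↦0]  zeros at y ∈ {5, 6}
  x = 2: [0↦5, 1↦3, 2↦4, 3↦1, 4↦1, 5↦4, 6↦3]  zeros at y ∈ ∅
  x = 3: [0↦4, 1↦4, 2↦0, 3↦6, 4↦1, 5↦6, 6↦0]  zeros at y ∈ {2, 6}
  x = 4: [0↦1, 1↦6, 2↦0, 3↦4, 4↦4, 5↦0, 6↦6]  zeros at y ∈ {2, 5}
  x = 5: [0↦4, 1↦3, 2↦5, 3↦3, 4↦4, 5↦1, 6↦1]  zeros at y ∈ ∅
  x = 6: [0↦0, 1↦3, 2↦2, 3↦4, 4↦2, 5↦3, 6↦0]  zeros at y ∈ {0, 6}
Collecting zeros: affine points = {(0, 1), (0, 5), (1, 5), (1, 6), (3, 2), (3, 6), (4, 2), (4, 5), (6, 0), (6, 6)}.
Total count |C(F_7)_aff| = 10.


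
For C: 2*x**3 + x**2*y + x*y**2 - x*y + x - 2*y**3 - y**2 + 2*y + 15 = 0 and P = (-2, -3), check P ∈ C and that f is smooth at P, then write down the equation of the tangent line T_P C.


Tangent line at P: 49*x - 28*y + 14 = 0.

Step 1: f(-2, -3) = 0, so P lies on C.
Step 2: partial derivatives
  f_x(x, y) = 6*x**2 + 2*x*y + y**2 - y + 1, f_y(x, y) = x**2 + 2*x*y - x - 6*y**2 - 2*y + 2.
  f_x(P) = 49, f_y(P) = -28 (gradient nonzero, so P is smooth).
Step 3: tangent line at P: 49·(x − -2) + -28·(y − -3) = 0.
Expanding: 49*x - 28*y + 14 = 0.


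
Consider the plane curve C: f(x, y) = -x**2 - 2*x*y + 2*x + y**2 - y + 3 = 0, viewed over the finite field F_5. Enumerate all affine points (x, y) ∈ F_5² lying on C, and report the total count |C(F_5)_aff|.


Affine F_5-points: {(0, 2), (0, 4), (3, 0), (3, 2), (4, 0), (4, 4)}; count = 6.

For each of the 25 pairs (x, y) ∈ F_5², evaluate f(x, y) mod 5. Record the zeros.
  x = 0: [0↦3, 1↦3, 2↦0, 3↦4, 4↦0]  zeros at y ∈ {2, 4}
  x = 1: [0↦4, 1↦2, 2↦2, 3↦4, 4↦3]  zeros at y ∈ ∅
  x = 2: [0↦3, 1↦4, 2↦2, 3↦2, 4↦4]  zeros at y ∈ ∅
  x = 3: [0↦0, 1↦4, 2↦0, 3↦3, 4↦3]  zeros at y ∈ {0, 2}
  x = 4: [0↦0, 1↦2, 2↦1, 3↦2, 4↦0]  zeros at y ∈ {0, 4}
Collecting zeros: affine points = {(0, 2), (0, 4), (3, 0), (3, 2), (4, 0), (4, 4)}.
Total count |C(F_5)_aff| = 6.


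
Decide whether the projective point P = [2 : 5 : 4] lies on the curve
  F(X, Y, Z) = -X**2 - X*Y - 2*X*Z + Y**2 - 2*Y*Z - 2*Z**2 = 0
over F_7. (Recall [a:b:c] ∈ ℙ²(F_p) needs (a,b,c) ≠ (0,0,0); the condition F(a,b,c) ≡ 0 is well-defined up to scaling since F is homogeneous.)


F(2,5,4) ≡ 0 (mod 7); P is on the curve.

Evaluate F(2, 5, 4) term-by-term (mod 7).
  -X**2 ↦ -1·4·1·1 = -4
  -X*Y ↦ -1·2·5·1 = -10
  -2*X*Z ↦ -2·2·1·4 = -16
  Y**2 ↦ 1·1·25·1 = 25
  -2*Y*Z ↦ -2·1·5·4 = -40
  -2*Z**2 ↦ -2·1·1·16 = -32
Sum: F(2, 5, 4) = (-4) + (-10) + (-16) + (25) + (-40) + (-32) = -77.
Reducing mod 7: -77 ≡ 0 (mod 7).
Since F(a, b, c) ≡ 0 (mod 7), P lies on the curve.


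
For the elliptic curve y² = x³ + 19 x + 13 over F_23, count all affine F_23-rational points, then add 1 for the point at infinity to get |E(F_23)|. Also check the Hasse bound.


Affine points = {(0, 6), (0, 17), (2, 6), (2, 17), (5, 7), (5, 16), (7, 11), (7, 12), (9, 4), (9, 19), (11, 9), (11, 14), (15, 4), (15, 19), (18, 0), (21, 6), (21, 17), (22, 4), (22, 19)}; affine count = 19; |E(F_23)| = 20.

Discriminant check: Δ ∝ 4a³ + 27b² = 4·19³ + 27·13² = 4·6859 + 27·169 ≡ 6 (mod 23). Nonzero ⇒ E is nonsingular.
For each x ∈ F_23, compute rhs = x³ + 19·x + 13 mod 23, then count y ∈ F_23 with y² ≡ rhs.
  x = 0: rhs = 13, matching y values: 6, 17 (2 points).
  x = 1: rhs = 10, matching y values: none (0 points).
  x = 2: rhs = 13, matching y values: 6, 17 (2 points).
  x = 3: rhs = 5, matching y values: none (0 points).
  x = 4: rhs = 15, matching y values: none (0 points).
  x = 5: rhs = 3, matching y values: 7, 16 (2 points).
  x = 6: rhs = 21, matching y values: none (0 points).
  x = 7: rhs = 6, matching y values: 11, 12 (2 points).
  x = 8: rhs = 10, matching y values: none (0 points).
  x = 9: rhs = 16, matching y values: 4, 19 (2 points).
  x = 10: rhs = 7, matching y values: none (0 points).
  x = 11: rhs = 12, matching y values: 9, 14 (2 points).
  x = 12: rhs = 14, matching y values: none (0 points).
  x = 13: rhs = 19, matching y values: none (0 points).
  x = 14: rhs = 10, matching y values: none (0 points).
  x = 15: rhs = 16, matching y values: 4, 19 (2 points).
  x = 16: rhs = 20, matching y values: none (0 points).
  x = 17: rhs = 5, matching y values: none (0 points).
  x = 18: rhs = 0, matching y values: 0 (1 points).
  x = 19: rhs = 11, matching y values: none (0 points).
  x = 20: rhs = 21, matching y values: none (0 points).
  x = 21: rhs = 13, matching y values: 6, 17 (2 points).
  x = 22: rhs = 16, matching y values: 4, 19 (2 points).
Total affine count: 19.
Full point count |E(F_23)| = 19 + 1 = 20.
Hasse bound: |20 − (23+1)| = |-4| = 4 ≤ 2√23 ≈ 9.5917 ✓.


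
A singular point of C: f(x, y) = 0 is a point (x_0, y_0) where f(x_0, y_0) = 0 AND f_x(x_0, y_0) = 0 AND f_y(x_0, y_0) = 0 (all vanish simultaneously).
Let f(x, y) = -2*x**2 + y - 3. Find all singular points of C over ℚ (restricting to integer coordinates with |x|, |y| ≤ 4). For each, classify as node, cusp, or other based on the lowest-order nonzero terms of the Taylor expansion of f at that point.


No singular points in the scanned grid; C is smooth there.

Compute partial derivatives:
  f_x = -4*x.
  f_y = 1.
f_y = 1 is a nonzero constant, so f_y never vanishes: no point (x, y) can satisfy f = f_x = f_y = 0. In particular no (x, y) ∈ {−4, ..., 4}² is singular; the curve is smooth.


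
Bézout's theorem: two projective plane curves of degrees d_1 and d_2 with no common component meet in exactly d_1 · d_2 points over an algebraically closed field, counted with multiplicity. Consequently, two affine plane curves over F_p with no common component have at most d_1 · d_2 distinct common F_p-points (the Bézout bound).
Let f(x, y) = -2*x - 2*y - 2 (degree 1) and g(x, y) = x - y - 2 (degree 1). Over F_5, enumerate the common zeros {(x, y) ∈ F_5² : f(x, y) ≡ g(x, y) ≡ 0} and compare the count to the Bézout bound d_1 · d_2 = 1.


Common zeros: {(3, 1)}; count = 1; Bézout bound = 1.

deg(f) = 1, deg(g) = 1, so Bézout bound = 1.
Scan x ∈ F_5. For each x, list the y ∈ F_5 with f(x, y) ≡ 0 and those with g(x, y) ≡ 0 (mod 5); the common zeros in that column are the intersection.
  x = 0: f ≡ 0 at y ∈ {4}; g ≡ 0 at y ∈ {3}; common: ∅.
  x = 1: f ≡ 0 at y ∈ {3}; g ≡ 0 at y ∈ {4}; common: ∅.
  x = 2: f ≡ 0 at y ∈ {2}; g ≡ 0 at y ∈ {0}; common: ∅.
  x = 3: f ≡ 0 at y ∈ {1}; g ≡ 0 at y ∈ {1}; common: {1}.
  x = 4: f ≡ 0 at y ∈ {0}; g ≡ 0 at y ∈ {2}; common: ∅.
Collecting: common zeros = {(3, 1)}, so the count is 1.
Comparison with the Bézout bound: 1 ≤ 1 = deg(f)·deg(g), as expected for curves with no common component (the bound is attained).


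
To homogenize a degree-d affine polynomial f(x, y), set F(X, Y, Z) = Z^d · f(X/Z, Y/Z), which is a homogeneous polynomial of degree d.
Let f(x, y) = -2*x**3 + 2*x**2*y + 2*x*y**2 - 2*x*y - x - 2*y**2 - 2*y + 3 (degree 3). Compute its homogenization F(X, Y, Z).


F(X, Y, Z) = -2*X**3 + 2*X**2*Y + 2*X*Y**2 - 2*X*Y*Z - X*Z**2 - 2*Y**2*Z - 2*Y*Z**2 + 3*Z**3

deg(f) = 3.
Substitute x = X/Z, y = Y/Z into f, then multiply by Z^3.
  monomial -2·x^3·y^0 ↦ -2·X^3·Y^0·Z^0.
  monomial 2·x^2·y^1 ↦ 2·X^2·Y^1·Z^0.
  monomial 2·x^1·y^2 ↦ 2·X^1·Y^2·Z^0.
  monomial -2·x^1·y^1 ↦ -2·X^1·Y^1·Z^1.
  monomial -1·x^1·y^0 ↦ -1·X^1·Y^0·Z^2.
  monomial -2·x^0·y^2 ↦ -2·X^0·Y^2·Z^1.
  monomial -2·x^0·y^1 ↦ -2·X^0·Y^1·Z^2.
  monomial 3·x^0·y^0 ↦ 3·X^0·Y^0·Z^3.
Collecting: F(X, Y, Z) = -2*X**3 + 2*X**2*Y + 2*X*Y**2 - 2*X*Y*Z - X*Z**2 - 2*Y**2*Z - 2*Y*Z**2 + 3*Z**3.


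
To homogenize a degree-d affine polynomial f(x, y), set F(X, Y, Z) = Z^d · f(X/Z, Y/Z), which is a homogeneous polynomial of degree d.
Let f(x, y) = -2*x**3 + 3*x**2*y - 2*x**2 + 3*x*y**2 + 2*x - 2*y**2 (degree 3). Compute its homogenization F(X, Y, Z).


F(X, Y, Z) = -2*X**3 + 3*X**2*Y - 2*X**2*Z + 3*X*Y**2 + 2*X*Z**2 - 2*Y**2*Z

deg(f) = 3.
Substitute x = X/Z, y = Y/Z into f, then multiply by Z^3.
  monomial -2·x^3·y^0 ↦ -2·X^3·Y^0·Z^0.
  monomial 3·x^2·y^1 ↦ 3·X^2·Y^1·Z^0.
  monomial -2·x^2·y^0 ↦ -2·X^2·Y^0·Z^1.
  monomial 3·x^1·y^2 ↦ 3·X^1·Y^2·Z^0.
  monomial 2·x^1·y^0 ↦ 2·X^1·Y^0·Z^2.
  monomial -2·x^0·y^2 ↦ -2·X^0·Y^2·Z^1.
Collecting: F(X, Y, Z) = -2*X**3 + 3*X**2*Y - 2*X**2*Z + 3*X*Y**2 + 2*X*Z**2 - 2*Y**2*Z.


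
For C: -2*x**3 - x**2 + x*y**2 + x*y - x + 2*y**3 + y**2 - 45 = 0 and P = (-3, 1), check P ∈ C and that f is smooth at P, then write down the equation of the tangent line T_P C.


Tangent line at P: -47*x - y - 140 = 0.

Step 1: f(-3, 1) = 0, so P lies on C.
Step 2: partial derivatives
  f_x(x, y) = -6*x**2 - 2*x + y**2 + y - 1, f_y(x, y) = 2*x*y + x + 6*y**2 + 2*y.
  f_x(P) = -47, f_y(P) = -1 (gradient nonzero, so P is smooth).
Step 3: tangent line at P: -47·(x − -3) + -1·(y − 1) = 0.
Expanding: -47*x - y - 140 = 0.


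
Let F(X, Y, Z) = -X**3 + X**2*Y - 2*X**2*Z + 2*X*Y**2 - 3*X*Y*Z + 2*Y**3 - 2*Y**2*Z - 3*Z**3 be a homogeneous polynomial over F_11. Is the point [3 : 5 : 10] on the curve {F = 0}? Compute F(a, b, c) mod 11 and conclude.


F(3,5,10) ≡ 6 (mod 11); P is NOT on the curve.

Evaluate F(3, 5, 10) term-by-term (mod 11).
  -X**3 ↦ -1·27·1·1 = -27
  X**2*Y ↦ 1·9·5·1 = 45
  -2*X**2*Z ↦ -2·9·1·10 = -180
  2*X*Y**2 ↦ 2·3·25·1 = 150
  -3*X*Y*Z ↦ -3·3·5·10 = -450
  2*Y**3 ↦ 2·1·125·1 = 250
  -2*Y**2*Z ↦ -2·1·25·10 = -500
  -3*Z**3 ↦ -3·1·1·1000 = -3000
Sum: F(3, 5, 10) = (-27) + (45) + (-180) + (150) + (-450) + (250) + (-500) + (-3000) = -3712.
Reducing mod 11: -3712 ≡ 6 (mod 11).
Since F(a, b, c) ≡ 6 ≠ 0 (mod 11), P does NOT lie on the curve.


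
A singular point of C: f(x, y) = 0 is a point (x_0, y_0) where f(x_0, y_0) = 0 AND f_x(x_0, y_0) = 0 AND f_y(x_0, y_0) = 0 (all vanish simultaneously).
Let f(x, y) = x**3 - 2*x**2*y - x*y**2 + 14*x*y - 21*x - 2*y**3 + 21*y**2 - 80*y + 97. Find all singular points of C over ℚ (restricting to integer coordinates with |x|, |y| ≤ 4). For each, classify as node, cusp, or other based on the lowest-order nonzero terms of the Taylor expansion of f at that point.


Singular points: {(2, 3)}; classification: cusp.

Compute partial derivatives:
  f_x = 3*x**2 - 4*x*y - y**2 + 14*y - 21.
  f_y = -2*x**2 - 2*x*y + 14*x - 6*y**2 + 42*y - 80.
Scan x_0 ∈ {−4, ..., 4}. For each x_0, f_y(x_0, y) is a polynomial in y; find its integer roots y ∈ {−4, ..., 4}, then test f_x and f at those candidates.
  x = -4: f_y(-4, y) = -6*y**2 + 50*y - 168; no integer root y with |y| ≤ 4.
  x = -3: f_y(-3, y) = -6*y**2 + 48*y - 140; no integer root y with |y| ≤ 4.
  x = -2: f_y(-2, y) = -6*y**2 + 46*y - 116; no integer root y with |y| ≤ 4.
  x = -1: f_y(-1, y) = -6*y**2 + 44*y - 96; no integer root y with |y| ≤ 4.
  x = 0: f_y(0, y) = -6*y**2 + 42*y - 80; no integer root y with |y| ≤ 4.
  x = 1: f_y(1, y) = -6*y**2 + 40*y - 68; no integer root y with |y| ≤ 4.
  x = 2: f_y(2, y) = -6*y**2 + 38*y - 60; vanishes at y ∈ {3}. (2, 3): f_x = 0, f = 0 — SINGULAR.
  x = 3: f_y(3, y) = -6*y**2 + 36*y - 56; no integer root y with |y| ≤ 4.
  x = 4: f_y(4, y) = -6*y**2 + 34*y - 56; no integer root y with |y| ≤ 4.
Only singular point on the grid: (2, 3).
Classify: substitute x = 2 + u, y = 3 + v and expand: f = u**3 - 2*u**2*v - u*v**2 - 2*v**3 + v**2.
No constant or linear terms (consistent with a singular point). Quadratic part: v**2. Cubic part: u**3 - 2*u**2*v - u*v**2 - 2*v**3.
The quadratic part v**2 is a perfect square, so there is a single (double) tangent line v = 0, i.e. y = 3. Restricting the cubic part to that line (v = 0) leaves u**3 ≠ 0, so f is not divisible by v and the branch is v² ≈ -u**3 to lowest order — this is a cusp.
Classification: cusp.
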